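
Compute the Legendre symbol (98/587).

-1

(98/587)
  = -(49/587)    [587 ≡ 3 mod 8 ⇒ (2/587) = -1]
  = -(587/49)    [QR: 49 ≡ 1 mod 4, sign kept]
  = -(48/49)    [587 ≡ 48 mod 49]
  = -(3/49)    [49 ≡ 1 mod 8 ⇒ (2/49)^4 = +1]
  = -(49/3)    [QR: 49 ≡ 1 mod 4, sign kept]
  = -(1/3)    [49 ≡ 1 mod 3]
  = -1    [(1/3) = 1]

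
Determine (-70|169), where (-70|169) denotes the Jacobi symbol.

1

(-70|169)
  = (70|169)    [169 ≡ 1 mod 4 ⇒ (-1|169) = +1]
  = (35|169)    [169 ≡ 1 mod 8 ⇒ (2|169) = +1]
  = (169|35)    [QR: 169 ≡ 1 mod 4, sign kept]
  = (29|35)    [169 ≡ 29 mod 35]
  = (35|29)    [QR: 29 ≡ 1 mod 4, sign kept]
  = (6|29)    [35 ≡ 6 mod 29]
  = -(3|29)    [29 ≡ 5 mod 8 ⇒ (2|29) = -1]
  = -(29|3)    [QR: 29 ≡ 1 mod 4, sign kept]
  = -(2|3)    [29 ≡ 2 mod 3]
  = (1|3)    [3 ≡ 3 mod 8 ⇒ (2|3) = -1]
  = 1    [(1|3) = 1]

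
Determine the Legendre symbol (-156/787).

(-156/787)
  = -(156/787)    [787 ≡ 3 mod 4 ⇒ (-1/787) = -1]
  = -(39/787)    [787 ≡ 3 mod 8 ⇒ (2/787)^2 = +1]
  = (787/39)    [QR: both ≡ 3 mod 4, sign flips]
  = (7/39)    [787 ≡ 7 mod 39]
  = -(39/7)    [QR: both ≡ 3 mod 4, sign flips]
  = -(4/7)    [39 ≡ 4 mod 7]
  = -(1/7)    [7 ≡ 7 mod 8 ⇒ (2/7)^2 = +1]
  = -1    [(1/7) = 1]

-1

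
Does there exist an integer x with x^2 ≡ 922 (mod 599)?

yes

(922|599)
  = (323|599)    [922 ≡ 323 mod 599]
  = -(599|323)    [QR: both ≡ 3 mod 4, sign flips]
  = -(276|323)    [599 ≡ 276 mod 323]
  = -(69|323)    [323 ≡ 3 mod 8 ⇒ (2|323)^2 = +1]
  = -(323|69)    [QR: 69 ≡ 1 mod 4, sign kept]
  = -(47|69)    [323 ≡ 47 mod 69]
  = -(69|47)    [QR: 69 ≡ 1 mod 4, sign kept]
  = -(22|47)    [69 ≡ 22 mod 47]
  = -(11|47)    [47 ≡ 7 mod 8 ⇒ (2|47) = +1]
  = (47|11)    [QR: both ≡ 3 mod 4, sign flips]
  = (3|11)    [47 ≡ 3 mod 11]
  = -(11|3)    [QR: both ≡ 3 mod 4, sign flips]
  = -(2|3)    [11 ≡ 2 mod 3]
  = (1|3)    [3 ≡ 3 mod 8 ⇒ (2|3) = -1]
  = 1    [(1|3) = 1]
(922|599) = 1, and 599 is prime, so 922 is a quadratic residue mod 599.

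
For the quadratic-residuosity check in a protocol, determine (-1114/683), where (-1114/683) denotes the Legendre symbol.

Pull out -1: (-1114/683) = (-1/683)·(1114/683). Since 683 ≡ 3 (mod 4), (-1/683) = -1. Now have -(1114/683).
Reduce the numerator: 1114 ≡ 431 (mod 683), so (1114/683) = (431/683).
Both 431 ≡ 3 and 683 ≡ 3 (mod 4), so reciprocity gives (431/683) = -(683/431). Reduce: 683 ≡ 252 (mod 431). Now have (252/431).
Factor out 2: 252 = 2^2·63. Since 431 ≡ 7 (mod 8), (2/431) = +1, and (2/431)^2 = +1. Now have (63/431).
Both 63 ≡ 3 and 431 ≡ 3 (mod 4), so reciprocity gives (63/431) = -(431/63). Reduce: 431 ≡ 53 (mod 63). Now have -(53/63).
53 ≡ 1 (mod 4), so quadratic reciprocity gives (53/63) = (63/53). Reduce: 63 ≡ 10 (mod 53). Now have -(10/53).
Factor out 2: 10 = 2·5. Since 53 ≡ 5 (mod 8), (2/53) = -1. Now have (5/53).
5 ≡ 1 (mod 4), so quadratic reciprocity gives (5/53) = (53/5). Reduce: 53 ≡ 3 (mod 5). Now have (3/5).
5 ≡ 1 (mod 4), so quadratic reciprocity gives (3/5) = (5/3). Reduce: 5 ≡ 2 (mod 3). Now have (2/3).
Factor out 2: 2 = 2. Since 3 ≡ 3 (mod 8), (2/3) = -1. Now have -(1/3).
(1/3) = 1. Collecting the sign factors: -1.

-1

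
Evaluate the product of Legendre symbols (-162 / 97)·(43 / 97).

1

By multiplicativity, (-162·43 / 97) = (-162 / 97)·(43 / 97).
First factor (-162 / 97):
(-162 / 97)
  = (162 / 97)    [97 ≡ 1 mod 4 ⇒ (-1 / 97) = +1]
  = (65 / 97)    [162 ≡ 65 mod 97]
  = (97 / 65)    [QR: 65 ≡ 1 mod 4, sign kept]
  = (32 / 65)    [97 ≡ 32 mod 65]
  = (1 / 65)    [65 ≡ 1 mod 8 ⇒ (2 / 65)^5 = +1]
  = 1    [(1 / 65) = 1]
Second factor (43 / 97):
(43 / 97)
  = (97 / 43)    [QR: 97 ≡ 1 mod 4, sign kept]
  = (11 / 43)    [97 ≡ 11 mod 43]
  = -(43 / 11)    [QR: both ≡ 3 mod 4, sign flips]
  = -(10 / 11)    [43 ≡ 10 mod 11]
  = (5 / 11)    [11 ≡ 3 mod 8 ⇒ (2 / 11) = -1]
  = (11 / 5)    [QR: 5 ≡ 1 mod 4, sign kept]
  = (1 / 5)    [11 ≡ 1 mod 5]
  = 1    [(1 / 5) = 1]
Product: (1)·(1) = 1.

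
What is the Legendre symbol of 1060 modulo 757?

Reduce the numerator: 1060 ≡ 303 (mod 757), so (1060/757) = (303/757).
757 ≡ 1 (mod 4), so quadratic reciprocity gives (303/757) = (757/303). Reduce: 757 ≡ 151 (mod 303). Now have (151/303).
Both 151 ≡ 3 and 303 ≡ 3 (mod 4), so reciprocity gives (151/303) = -(303/151). Reduce: 303 ≡ 1 (mod 151). Now have -(1/151).
(1/151) = 1. Collecting the sign factors: -1.

-1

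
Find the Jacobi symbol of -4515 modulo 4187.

Pull out -1: (-4515 / 4187) = (-1 / 4187)·(4515 / 4187). Since 4187 ≡ 3 (mod 4), (-1 / 4187) = -1. Now have -(4515 / 4187).
Reduce the numerator: 4515 ≡ 328 (mod 4187), so (4515 / 4187) = (328 / 4187).
Factor out 2: 328 = 2^3·41. Since 4187 ≡ 3 (mod 8), (2 / 4187) = -1, and (2 / 4187)^3 = -1. Now have (41 / 4187).
41 ≡ 1 (mod 4), so quadratic reciprocity gives (41 / 4187) = (4187 / 41). Reduce: 4187 ≡ 5 (mod 41). Now have (5 / 41).
5 ≡ 1 (mod 4), so quadratic reciprocity gives (5 / 41) = (41 / 5). Reduce: 41 ≡ 1 (mod 5). Now have (1 / 5).
(1 / 5) = 1. Collecting the sign factors: 1.

1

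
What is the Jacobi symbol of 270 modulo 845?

0

Factor out 2: 270 = 2·135. Since 845 ≡ 5 (mod 8), (2/845) = -1. Now have -(135/845).
845 ≡ 1 (mod 4), so quadratic reciprocity gives (135/845) = (845/135). Reduce: 845 ≡ 35 (mod 135). Now have -(35/135).
Both 35 ≡ 3 and 135 ≡ 3 (mod 4), so reciprocity gives (35/135) = -(135/35). Reduce: 135 ≡ 30 (mod 35). Now have (30/35).
Factor out 2: 30 = 2·15. Since 35 ≡ 3 (mod 8), (2/35) = -1. Now have -(15/35).
Both 15 ≡ 3 and 35 ≡ 3 (mod 4), so reciprocity gives (15/35) = -(35/15). Reduce: 35 ≡ 5 (mod 15). Now have (5/15).
5 ≡ 1 (mod 4), so quadratic reciprocity gives (5/15) = (15/5). Reduce: 15 ≡ 0 (mod 5). Now have (0/5).
The numerator is now 0 with denominator 5 > 1: the symbol is 0.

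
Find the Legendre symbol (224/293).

Factor out 2: 224 = 2^5·7. Since 293 ≡ 5 (mod 8), (2/293) = -1, and (2/293)^5 = -1. Now have -(7/293).
293 ≡ 1 (mod 4), so quadratic reciprocity gives (7/293) = (293/7). Reduce: 293 ≡ 6 (mod 7). Now have -(6/7).
Factor out 2: 6 = 2·3. Since 7 ≡ 7 (mod 8), (2/7) = +1. Now have -(3/7).
Both 3 ≡ 3 and 7 ≡ 3 (mod 4), so reciprocity gives (3/7) = -(7/3). Reduce: 7 ≡ 1 (mod 3). Now have (1/3).
(1/3) = 1. Collecting the sign factors: 1.

1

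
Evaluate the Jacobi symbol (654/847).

Factor out 2: 654 = 2·327. Since 847 ≡ 7 (mod 8), (2/847) = +1. Now have (327/847).
Both 327 ≡ 3 and 847 ≡ 3 (mod 4), so reciprocity gives (327/847) = -(847/327). Reduce: 847 ≡ 193 (mod 327). Now have -(193/327).
193 ≡ 1 (mod 4), so quadratic reciprocity gives (193/327) = (327/193). Reduce: 327 ≡ 134 (mod 193). Now have -(134/193).
Factor out 2: 134 = 2·67. Since 193 ≡ 1 (mod 8), (2/193) = +1. Now have -(67/193).
193 ≡ 1 (mod 4), so quadratic reciprocity gives (67/193) = (193/67). Reduce: 193 ≡ 59 (mod 67). Now have -(59/67).
Both 59 ≡ 3 and 67 ≡ 3 (mod 4), so reciprocity gives (59/67) = -(67/59). Reduce: 67 ≡ 8 (mod 59). Now have (8/59).
Factor out 2: 8 = 2^3. Since 59 ≡ 3 (mod 8), (2/59) = -1, and (2/59)^3 = -1. Now have -(1/59).
(1/59) = 1. Collecting the sign factors: -1.

-1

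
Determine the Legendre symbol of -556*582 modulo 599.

1

By multiplicativity, (-556·582/599) = (-556/599)·(582/599).
First factor (-556/599):
(-556/599)
  = (43/599)    [-556 ≡ 43 mod 599]
  = -(599/43)    [QR: both ≡ 3 mod 4, sign flips]
  = -(40/43)    [599 ≡ 40 mod 43]
  = (5/43)    [43 ≡ 3 mod 8 ⇒ (2/43)^3 = -1]
  = (43/5)    [QR: 5 ≡ 1 mod 4, sign kept]
  = (3/5)    [43 ≡ 3 mod 5]
  = (5/3)    [QR: 5 ≡ 1 mod 4, sign kept]
  = (2/3)    [5 ≡ 2 mod 3]
  = -(1/3)    [3 ≡ 3 mod 8 ⇒ (2/3) = -1]
  = -1    [(1/3) = 1]
Second factor (582/599):
(582/599)
  = (291/599)    [599 ≡ 7 mod 8 ⇒ (2/599) = +1]
  = -(599/291)    [QR: both ≡ 3 mod 4, sign flips]
  = -(17/291)    [599 ≡ 17 mod 291]
  = -(291/17)    [QR: 17 ≡ 1 mod 4, sign kept]
  = -(2/17)    [291 ≡ 2 mod 17]
  = -(1/17)    [17 ≡ 1 mod 8 ⇒ (2/17) = +1]
  = -1    [(1/17) = 1]
Product: (-1)·(-1) = 1.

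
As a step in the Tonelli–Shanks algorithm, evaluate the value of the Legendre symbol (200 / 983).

1

(200 / 983)
  = (25 / 983)    [983 ≡ 7 mod 8 ⇒ (2 / 983)^3 = +1]
  = (983 / 25)    [QR: 25 ≡ 1 mod 4, sign kept]
  = (8 / 25)    [983 ≡ 8 mod 25]
  = (1 / 25)    [25 ≡ 1 mod 8 ⇒ (2 / 25)^3 = +1]
  = 1    [(1 / 25) = 1]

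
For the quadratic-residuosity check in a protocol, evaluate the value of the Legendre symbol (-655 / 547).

1

(-655 / 547)
  = -(655 / 547)    [547 ≡ 3 mod 4 ⇒ (-1 / 547) = -1]
  = -(108 / 547)    [655 ≡ 108 mod 547]
  = -(27 / 547)    [547 ≡ 3 mod 8 ⇒ (2 / 547)^2 = +1]
  = (547 / 27)    [QR: both ≡ 3 mod 4, sign flips]
  = (7 / 27)    [547 ≡ 7 mod 27]
  = -(27 / 7)    [QR: both ≡ 3 mod 4, sign flips]
  = -(6 / 7)    [27 ≡ 6 mod 7]
  = -(3 / 7)    [7 ≡ 7 mod 8 ⇒ (2 / 7) = +1]
  = (7 / 3)    [QR: both ≡ 3 mod 4, sign flips]
  = (1 / 3)    [7 ≡ 1 mod 3]
  = 1    [(1 / 3) = 1]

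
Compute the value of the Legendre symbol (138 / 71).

Reduce the numerator: 138 ≡ 67 (mod 71), so (138 / 71) = (67 / 71).
Both 67 ≡ 3 and 71 ≡ 3 (mod 4), so reciprocity gives (67 / 71) = -(71 / 67). Reduce: 71 ≡ 4 (mod 67). Now have -(4 / 67).
Factor out 2: 4 = 2^2. Since 67 ≡ 3 (mod 8), (2 / 67) = -1, and (2 / 67)^2 = +1. Now have -(1 / 67).
(1 / 67) = 1. Collecting the sign factors: -1.

-1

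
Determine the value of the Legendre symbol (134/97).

-1

Reduce the numerator: 134 ≡ 37 (mod 97), so (134/97) = (37/97).
37 ≡ 1 (mod 4), so quadratic reciprocity gives (37/97) = (97/37). Reduce: 97 ≡ 23 (mod 37). Now have (23/37).
37 ≡ 1 (mod 4), so quadratic reciprocity gives (23/37) = (37/23). Reduce: 37 ≡ 14 (mod 23). Now have (14/23).
Factor out 2: 14 = 2·7. Since 23 ≡ 7 (mod 8), (2/23) = +1. Now have (7/23).
Both 7 ≡ 3 and 23 ≡ 3 (mod 4), so reciprocity gives (7/23) = -(23/7). Reduce: 23 ≡ 2 (mod 7). Now have -(2/7).
Factor out 2: 2 = 2. Since 7 ≡ 7 (mod 8), (2/7) = +1. Now have -(1/7).
(1/7) = 1. Collecting the sign factors: -1.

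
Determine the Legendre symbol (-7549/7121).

-1

(-7549/7121)
  = (7549/7121)    [7121 ≡ 1 mod 4 ⇒ (-1/7121) = +1]
  = (428/7121)    [7549 ≡ 428 mod 7121]
  = (107/7121)    [7121 ≡ 1 mod 8 ⇒ (2/7121)^2 = +1]
  = (7121/107)    [QR: 7121 ≡ 1 mod 4, sign kept]
  = (59/107)    [7121 ≡ 59 mod 107]
  = -(107/59)    [QR: both ≡ 3 mod 4, sign flips]
  = -(48/59)    [107 ≡ 48 mod 59]
  = -(3/59)    [59 ≡ 3 mod 8 ⇒ (2/59)^4 = +1]
  = (59/3)    [QR: both ≡ 3 mod 4, sign flips]
  = (2/3)    [59 ≡ 2 mod 3]
  = -(1/3)    [3 ≡ 3 mod 8 ⇒ (2/3) = -1]
  = -1    [(1/3) = 1]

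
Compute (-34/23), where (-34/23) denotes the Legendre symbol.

1

(-34/23)
  = -(34/23)    [23 ≡ 3 mod 4 ⇒ (-1/23) = -1]
  = -(11/23)    [34 ≡ 11 mod 23]
  = (23/11)    [QR: both ≡ 3 mod 4, sign flips]
  = (1/11)    [23 ≡ 1 mod 11]
  = 1    [(1/11) = 1]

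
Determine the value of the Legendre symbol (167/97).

1

Reduce the numerator: 167 ≡ 70 (mod 97), so (167/97) = (70/97).
Factor out 2: 70 = 2·35. Since 97 ≡ 1 (mod 8), (2/97) = +1. Now have (35/97).
97 ≡ 1 (mod 4), so quadratic reciprocity gives (35/97) = (97/35). Reduce: 97 ≡ 27 (mod 35). Now have (27/35).
Both 27 ≡ 3 and 35 ≡ 3 (mod 4), so reciprocity gives (27/35) = -(35/27). Reduce: 35 ≡ 8 (mod 27). Now have -(8/27).
Factor out 2: 8 = 2^3. Since 27 ≡ 3 (mod 8), (2/27) = -1, and (2/27)^3 = -1. Now have (1/27).
(1/27) = 1. Collecting the sign factors: 1.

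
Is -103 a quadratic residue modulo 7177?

(-103/7177)
  = (7074/7177)    [-103 ≡ 7074 mod 7177]
  = (3537/7177)    [7177 ≡ 1 mod 8 ⇒ (2/7177) = +1]
  = (7177/3537)    [QR: 3537 ≡ 1 mod 4, sign kept]
  = (103/3537)    [7177 ≡ 103 mod 3537]
  = (3537/103)    [QR: 3537 ≡ 1 mod 4, sign kept]
  = (35/103)    [3537 ≡ 35 mod 103]
  = -(103/35)    [QR: both ≡ 3 mod 4, sign flips]
  = -(33/35)    [103 ≡ 33 mod 35]
  = -(35/33)    [QR: 33 ≡ 1 mod 4, sign kept]
  = -(2/33)    [35 ≡ 2 mod 33]
  = -(1/33)    [33 ≡ 1 mod 8 ⇒ (2/33) = +1]
  = -1    [(1/33) = 1]
(-103/7177) = -1, and 7177 is prime, so -103 is not a quadratic residue mod 7177.

no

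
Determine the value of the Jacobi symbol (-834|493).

(-834|493)
  = (152|493)    [-834 ≡ 152 mod 493]
  = -(19|493)    [493 ≡ 5 mod 8 ⇒ (2|493)^3 = -1]
  = -(493|19)    [QR: 493 ≡ 1 mod 4, sign kept]
  = -(18|19)    [493 ≡ 18 mod 19]
  = (9|19)    [19 ≡ 3 mod 8 ⇒ (2|19) = -1]
  = (19|9)    [QR: 9 ≡ 1 mod 4, sign kept]
  = (1|9)    [19 ≡ 1 mod 9]
  = 1    [(1|9) = 1]

1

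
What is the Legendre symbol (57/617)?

(57/617)
  = (617/57)    [QR: 57 ≡ 1 mod 4, sign kept]
  = (47/57)    [617 ≡ 47 mod 57]
  = (57/47)    [QR: 57 ≡ 1 mod 4, sign kept]
  = (10/47)    [57 ≡ 10 mod 47]
  = (5/47)    [47 ≡ 7 mod 8 ⇒ (2/47) = +1]
  = (47/5)    [QR: 5 ≡ 1 mod 4, sign kept]
  = (2/5)    [47 ≡ 2 mod 5]
  = -(1/5)    [5 ≡ 5 mod 8 ⇒ (2/5) = -1]
  = -1    [(1/5) = 1]

-1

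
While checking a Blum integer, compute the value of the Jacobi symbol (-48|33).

0

(-48|33)
  = (48|33)    [33 ≡ 1 mod 4 ⇒ (-1|33) = +1]
  = (15|33)    [48 ≡ 15 mod 33]
  = (33|15)    [QR: 33 ≡ 1 mod 4, sign kept]
  = (3|15)    [33 ≡ 3 mod 15]
  = -(15|3)    [QR: both ≡ 3 mod 4, sign flips]
  = -(0|3)    [15 ≡ 0 mod 3]
  = 0    [numerator 0, gcd > 1]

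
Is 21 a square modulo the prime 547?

21 ≡ 1 (mod 4), so quadratic reciprocity gives (21|547) = (547|21). Reduce: 547 ≡ 1 (mod 21). Now have (1|21).
(1|21) = 1. Collecting the sign factors: 1.
The Legendre symbol is 1, so x^2 ≡ 21 (mod 547) has solution.

yes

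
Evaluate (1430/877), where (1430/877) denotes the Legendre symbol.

(1430/877)
  = (553/877)    [1430 ≡ 553 mod 877]
  = (877/553)    [QR: 553 ≡ 1 mod 4, sign kept]
  = (324/553)    [877 ≡ 324 mod 553]
  = (81/553)    [553 ≡ 1 mod 8 ⇒ (2/553)^2 = +1]
  = (553/81)    [QR: 81 ≡ 1 mod 4, sign kept]
  = (67/81)    [553 ≡ 67 mod 81]
  = (81/67)    [QR: 81 ≡ 1 mod 4, sign kept]
  = (14/67)    [81 ≡ 14 mod 67]
  = -(7/67)    [67 ≡ 3 mod 8 ⇒ (2/67) = -1]
  = (67/7)    [QR: both ≡ 3 mod 4, sign flips]
  = (4/7)    [67 ≡ 4 mod 7]
  = (1/7)    [7 ≡ 7 mod 8 ⇒ (2/7)^2 = +1]
  = 1    [(1/7) = 1]

1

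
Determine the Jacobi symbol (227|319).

(227|319)
  = -(319|227)    [QR: both ≡ 3 mod 4, sign flips]
  = -(92|227)    [319 ≡ 92 mod 227]
  = -(23|227)    [227 ≡ 3 mod 8 ⇒ (2|227)^2 = +1]
  = (227|23)    [QR: both ≡ 3 mod 4, sign flips]
  = (20|23)    [227 ≡ 20 mod 23]
  = (5|23)    [23 ≡ 7 mod 8 ⇒ (2|23)^2 = +1]
  = (23|5)    [QR: 5 ≡ 1 mod 4, sign kept]
  = (3|5)    [23 ≡ 3 mod 5]
  = (5|3)    [QR: 5 ≡ 1 mod 4, sign kept]
  = (2|3)    [5 ≡ 2 mod 3]
  = -(1|3)    [3 ≡ 3 mod 8 ⇒ (2|3) = -1]
  = -1    [(1|3) = 1]

-1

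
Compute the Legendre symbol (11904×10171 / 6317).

1

By multiplicativity, (11904·10171 / 6317) = (11904 / 6317)·(10171 / 6317).
First factor (11904 / 6317):
Reduce the numerator: 11904 ≡ 5587 (mod 6317), so (11904 / 6317) = (5587 / 6317).
6317 ≡ 1 (mod 4), so quadratic reciprocity gives (5587 / 6317) = (6317 / 5587). Reduce: 6317 ≡ 730 (mod 5587). Now have (730 / 5587).
Factor out 2: 730 = 2·365. Since 5587 ≡ 3 (mod 8), (2 / 5587) = -1. Now have -(365 / 5587).
365 ≡ 1 (mod 4), so quadratic reciprocity gives (365 / 5587) = (5587 / 365). Reduce: 5587 ≡ 112 (mod 365). Now have -(112 / 365).
Factor out 2: 112 = 2^4·7. Since 365 ≡ 5 (mod 8), (2 / 365) = -1, and (2 / 365)^4 = +1. Now have -(7 / 365).
365 ≡ 1 (mod 4), so quadratic reciprocity gives (7 / 365) = (365 / 7). Reduce: 365 ≡ 1 (mod 7). Now have -(1 / 7).
(1 / 7) = 1. Collecting the sign factors: -1.
Second factor (10171 / 6317):
Reduce the numerator: 10171 ≡ 3854 (mod 6317), so (10171 / 6317) = (3854 / 6317).
Factor out 2: 3854 = 2·1927. Since 6317 ≡ 5 (mod 8), (2 / 6317) = -1. Now have -(1927 / 6317).
6317 ≡ 1 (mod 4), so quadratic reciprocity gives (1927 / 6317) = (6317 / 1927). Reduce: 6317 ≡ 536 (mod 1927). Now have -(536 / 1927).
Factor out 2: 536 = 2^3·67. Since 1927 ≡ 7 (mod 8), (2 / 1927) = +1, and (2 / 1927)^3 = +1. Now have -(67 / 1927).
Both 67 ≡ 3 and 1927 ≡ 3 (mod 4), so reciprocity gives (67 / 1927) = -(1927 / 67). Reduce: 1927 ≡ 51 (mod 67). Now have (51 / 67).
Both 51 ≡ 3 and 67 ≡ 3 (mod 4), so reciprocity gives (51 / 67) = -(67 / 51). Reduce: 67 ≡ 16 (mod 51). Now have -(16 / 51).
Factor out 2: 16 = 2^4. Since 51 ≡ 3 (mod 8), (2 / 51) = -1, and (2 / 51)^4 = +1. Now have -(1 / 51).
(1 / 51) = 1. Collecting the sign factors: -1.
Product: (-1)·(-1) = 1.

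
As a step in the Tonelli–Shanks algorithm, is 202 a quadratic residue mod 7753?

(202|7753)
  = (101|7753)    [7753 ≡ 1 mod 8 ⇒ (2|7753) = +1]
  = (7753|101)    [QR: 101 ≡ 1 mod 4, sign kept]
  = (77|101)    [7753 ≡ 77 mod 101]
  = (101|77)    [QR: 77 ≡ 1 mod 4, sign kept]
  = (24|77)    [101 ≡ 24 mod 77]
  = -(3|77)    [77 ≡ 5 mod 8 ⇒ (2|77)^3 = -1]
  = -(77|3)    [QR: 77 ≡ 1 mod 4, sign kept]
  = -(2|3)    [77 ≡ 2 mod 3]
  = (1|3)    [3 ≡ 3 mod 8 ⇒ (2|3) = -1]
  = 1    [(1|3) = 1]
(202|7753) = 1, and 7753 is prime, so 202 is a quadratic residue mod 7753.

yes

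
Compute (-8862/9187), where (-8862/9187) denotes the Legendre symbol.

(-8862/9187)
  = -(8862/9187)    [9187 ≡ 3 mod 4 ⇒ (-1/9187) = -1]
  = (4431/9187)    [9187 ≡ 3 mod 8 ⇒ (2/9187) = -1]
  = -(9187/4431)    [QR: both ≡ 3 mod 4, sign flips]
  = -(325/4431)    [9187 ≡ 325 mod 4431]
  = -(4431/325)    [QR: 325 ≡ 1 mod 4, sign kept]
  = -(206/325)    [4431 ≡ 206 mod 325]
  = (103/325)    [325 ≡ 5 mod 8 ⇒ (2/325) = -1]
  = (325/103)    [QR: 325 ≡ 1 mod 4, sign kept]
  = (16/103)    [325 ≡ 16 mod 103]
  = (1/103)    [103 ≡ 7 mod 8 ⇒ (2/103)^4 = +1]
  = 1    [(1/103) = 1]

1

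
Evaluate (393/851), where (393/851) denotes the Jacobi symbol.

-1

393 ≡ 1 (mod 4), so quadratic reciprocity gives (393/851) = (851/393). Reduce: 851 ≡ 65 (mod 393). Now have (65/393).
65 ≡ 1 (mod 4), so quadratic reciprocity gives (65/393) = (393/65). Reduce: 393 ≡ 3 (mod 65). Now have (3/65).
65 ≡ 1 (mod 4), so quadratic reciprocity gives (3/65) = (65/3). Reduce: 65 ≡ 2 (mod 3). Now have (2/3).
Factor out 2: 2 = 2. Since 3 ≡ 3 (mod 8), (2/3) = -1. Now have -(1/3).
(1/3) = 1. Collecting the sign factors: -1.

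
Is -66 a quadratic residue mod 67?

(-66/67)
  = -(66/67)    [67 ≡ 3 mod 4 ⇒ (-1/67) = -1]
  = (33/67)    [67 ≡ 3 mod 8 ⇒ (2/67) = -1]
  = (67/33)    [QR: 33 ≡ 1 mod 4, sign kept]
  = (1/33)    [67 ≡ 1 mod 33]
  = 1    [(1/33) = 1]
The Legendre symbol is 1, so x^2 ≡ -66 (mod 67) has solution.

yes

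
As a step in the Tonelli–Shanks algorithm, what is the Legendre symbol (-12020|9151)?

1

(-12020|9151)
  = (6282|9151)    [-12020 ≡ 6282 mod 9151]
  = (3141|9151)    [9151 ≡ 7 mod 8 ⇒ (2|9151) = +1]
  = (9151|3141)    [QR: 3141 ≡ 1 mod 4, sign kept]
  = (2869|3141)    [9151 ≡ 2869 mod 3141]
  = (3141|2869)    [QR: 2869 ≡ 1 mod 4, sign kept]
  = (272|2869)    [3141 ≡ 272 mod 2869]
  = (17|2869)    [2869 ≡ 5 mod 8 ⇒ (2|2869)^4 = +1]
  = (2869|17)    [QR: 17 ≡ 1 mod 4, sign kept]
  = (13|17)    [2869 ≡ 13 mod 17]
  = (17|13)    [QR: 13 ≡ 1 mod 4, sign kept]
  = (4|13)    [17 ≡ 4 mod 13]
  = (1|13)    [13 ≡ 5 mod 8 ⇒ (2|13)^2 = +1]
  = 1    [(1|13) = 1]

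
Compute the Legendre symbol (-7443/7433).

-1

Reduce the numerator: -7443 ≡ 7423 (mod 7433), so (-7443/7433) = (7423/7433).
7433 ≡ 1 (mod 4), so quadratic reciprocity gives (7423/7433) = (7433/7423). Reduce: 7433 ≡ 10 (mod 7423). Now have (10/7423).
Factor out 2: 10 = 2·5. Since 7423 ≡ 7 (mod 8), (2/7423) = +1. Now have (5/7423).
5 ≡ 1 (mod 4), so quadratic reciprocity gives (5/7423) = (7423/5). Reduce: 7423 ≡ 3 (mod 5). Now have (3/5).
5 ≡ 1 (mod 4), so quadratic reciprocity gives (3/5) = (5/3). Reduce: 5 ≡ 2 (mod 3). Now have (2/3).
Factor out 2: 2 = 2. Since 3 ≡ 3 (mod 8), (2/3) = -1. Now have -(1/3).
(1/3) = 1. Collecting the sign factors: -1.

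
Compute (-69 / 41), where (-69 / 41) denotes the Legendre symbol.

Pull out -1: (-69 / 41) = (-1 / 41)·(69 / 41). Since 41 ≡ 1 (mod 4), (-1 / 41) = +1. Now have (69 / 41).
Reduce the numerator: 69 ≡ 28 (mod 41), so (69 / 41) = (28 / 41).
Factor out 2: 28 = 2^2·7. Since 41 ≡ 1 (mod 8), (2 / 41) = +1, and (2 / 41)^2 = +1. Now have (7 / 41).
41 ≡ 1 (mod 4), so quadratic reciprocity gives (7 / 41) = (41 / 7). Reduce: 41 ≡ 6 (mod 7). Now have (6 / 7).
Factor out 2: 6 = 2·3. Since 7 ≡ 7 (mod 8), (2 / 7) = +1. Now have (3 / 7).
Both 3 ≡ 3 and 7 ≡ 3 (mod 4), so reciprocity gives (3 / 7) = -(7 / 3). Reduce: 7 ≡ 1 (mod 3). Now have -(1 / 3).
(1 / 3) = 1. Collecting the sign factors: -1.

-1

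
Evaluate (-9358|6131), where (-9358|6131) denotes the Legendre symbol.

-1

(-9358|6131)
  = (2904|6131)    [-9358 ≡ 2904 mod 6131]
  = -(363|6131)    [6131 ≡ 3 mod 8 ⇒ (2|6131)^3 = -1]
  = (6131|363)    [QR: both ≡ 3 mod 4, sign flips]
  = (323|363)    [6131 ≡ 323 mod 363]
  = -(363|323)    [QR: both ≡ 3 mod 4, sign flips]
  = -(40|323)    [363 ≡ 40 mod 323]
  = (5|323)    [323 ≡ 3 mod 8 ⇒ (2|323)^3 = -1]
  = (323|5)    [QR: 5 ≡ 1 mod 4, sign kept]
  = (3|5)    [323 ≡ 3 mod 5]
  = (5|3)    [QR: 5 ≡ 1 mod 4, sign kept]
  = (2|3)    [5 ≡ 2 mod 3]
  = -(1|3)    [3 ≡ 3 mod 8 ⇒ (2|3) = -1]
  = -1    [(1|3) = 1]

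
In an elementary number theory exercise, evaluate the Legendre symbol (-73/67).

(-73/67)
  = (61/67)    [-73 ≡ 61 mod 67]
  = (67/61)    [QR: 61 ≡ 1 mod 4, sign kept]
  = (6/61)    [67 ≡ 6 mod 61]
  = -(3/61)    [61 ≡ 5 mod 8 ⇒ (2/61) = -1]
  = -(61/3)    [QR: 61 ≡ 1 mod 4, sign kept]
  = -(1/3)    [61 ≡ 1 mod 3]
  = -1    [(1/3) = 1]

-1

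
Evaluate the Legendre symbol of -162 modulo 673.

1

(-162|673)
  = (511|673)    [-162 ≡ 511 mod 673]
  = (673|511)    [QR: 673 ≡ 1 mod 4, sign kept]
  = (162|511)    [673 ≡ 162 mod 511]
  = (81|511)    [511 ≡ 7 mod 8 ⇒ (2|511) = +1]
  = (511|81)    [QR: 81 ≡ 1 mod 4, sign kept]
  = (25|81)    [511 ≡ 25 mod 81]
  = (81|25)    [QR: 25 ≡ 1 mod 4, sign kept]
  = (6|25)    [81 ≡ 6 mod 25]
  = (3|25)    [25 ≡ 1 mod 8 ⇒ (2|25) = +1]
  = (25|3)    [QR: 25 ≡ 1 mod 4, sign kept]
  = (1|3)    [25 ≡ 1 mod 3]
  = 1    [(1|3) = 1]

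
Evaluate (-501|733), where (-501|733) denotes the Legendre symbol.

(-501|733)
  = (232|733)    [-501 ≡ 232 mod 733]
  = -(29|733)    [733 ≡ 5 mod 8 ⇒ (2|733)^3 = -1]
  = -(733|29)    [QR: 29 ≡ 1 mod 4, sign kept]
  = -(8|29)    [733 ≡ 8 mod 29]
  = (1|29)    [29 ≡ 5 mod 8 ⇒ (2|29)^3 = -1]
  = 1    [(1|29) = 1]

1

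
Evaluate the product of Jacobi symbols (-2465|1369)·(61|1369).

1

By multiplicativity, (-2465·61|1369) = (-2465|1369)·(61|1369).
First factor (-2465|1369):
Pull out -1: (-2465|1369) = (-1|1369)·(2465|1369). Since 1369 ≡ 1 (mod 4), (-1|1369) = +1. Now have (2465|1369).
Reduce the numerator: 2465 ≡ 1096 (mod 1369), so (2465|1369) = (1096|1369).
Factor out 2: 1096 = 2^3·137. Since 1369 ≡ 1 (mod 8), (2|1369) = +1, and (2|1369)^3 = +1. Now have (137|1369).
137 ≡ 1 (mod 4), so quadratic reciprocity gives (137|1369) = (1369|137). Reduce: 1369 ≡ 136 (mod 137). Now have (136|137).
Factor out 2: 136 = 2^3·17. Since 137 ≡ 1 (mod 8), (2|137) = +1, and (2|137)^3 = +1. Now have (17|137).
17 ≡ 1 (mod 4), so quadratic reciprocity gives (17|137) = (137|17). Reduce: 137 ≡ 1 (mod 17). Now have (1|17).
(1|17) = 1. Collecting the sign factors: 1.
Second factor (61|1369):
61 ≡ 1 (mod 4), so quadratic reciprocity gives (61|1369) = (1369|61). Reduce: 1369 ≡ 27 (mod 61). Now have (27|61).
61 ≡ 1 (mod 4), so quadratic reciprocity gives (27|61) = (61|27). Reduce: 61 ≡ 7 (mod 27). Now have (7|27).
Both 7 ≡ 3 and 27 ≡ 3 (mod 4), so reciprocity gives (7|27) = -(27|7). Reduce: 27 ≡ 6 (mod 7). Now have -(6|7).
Factor out 2: 6 = 2·3. Since 7 ≡ 7 (mod 8), (2|7) = +1. Now have -(3|7).
Both 3 ≡ 3 and 7 ≡ 3 (mod 4), so reciprocity gives (3|7) = -(7|3). Reduce: 7 ≡ 1 (mod 3). Now have (1|3).
(1|3) = 1. Collecting the sign factors: 1.
Product: (1)·(1) = 1.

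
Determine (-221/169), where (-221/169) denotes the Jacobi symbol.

0

(-221/169)
  = (221/169)    [169 ≡ 1 mod 4 ⇒ (-1/169) = +1]
  = (52/169)    [221 ≡ 52 mod 169]
  = (13/169)    [169 ≡ 1 mod 8 ⇒ (2/169)^2 = +1]
  = (169/13)    [QR: 13 ≡ 1 mod 4, sign kept]
  = (0/13)    [169 ≡ 0 mod 13]
  = 0    [numerator 0, gcd > 1]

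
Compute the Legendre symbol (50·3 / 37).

By multiplicativity, (50·3 / 37) = (50 / 37)·(3 / 37).
First factor (50 / 37):
Reduce the numerator: 50 ≡ 13 (mod 37), so (50 / 37) = (13 / 37).
13 ≡ 1 (mod 4), so quadratic reciprocity gives (13 / 37) = (37 / 13). Reduce: 37 ≡ 11 (mod 13). Now have (11 / 13).
13 ≡ 1 (mod 4), so quadratic reciprocity gives (11 / 13) = (13 / 11). Reduce: 13 ≡ 2 (mod 11). Now have (2 / 11).
Factor out 2: 2 = 2. Since 11 ≡ 3 (mod 8), (2 / 11) = -1. Now have -(1 / 11).
(1 / 11) = 1. Collecting the sign factors: -1.
Second factor (3 / 37):
37 ≡ 1 (mod 4), so quadratic reciprocity gives (3 / 37) = (37 / 3). Reduce: 37 ≡ 1 (mod 3). Now have (1 / 3).
(1 / 3) = 1. Collecting the sign factors: 1.
Product: (-1)·(1) = -1.

-1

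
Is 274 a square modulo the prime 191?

(274/191)
  = (83/191)    [274 ≡ 83 mod 191]
  = -(191/83)    [QR: both ≡ 3 mod 4, sign flips]
  = -(25/83)    [191 ≡ 25 mod 83]
  = -(83/25)    [QR: 25 ≡ 1 mod 4, sign kept]
  = -(8/25)    [83 ≡ 8 mod 25]
  = -(1/25)    [25 ≡ 1 mod 8 ⇒ (2/25)^3 = +1]
  = -1    [(1/25) = 1]
(274/191) = -1, and 191 is prime, so 274 is not a quadratic residue mod 191.

no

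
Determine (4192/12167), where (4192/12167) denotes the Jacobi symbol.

1

(4192/12167)
  = (131/12167)    [12167 ≡ 7 mod 8 ⇒ (2/12167)^5 = +1]
  = -(12167/131)    [QR: both ≡ 3 mod 4, sign flips]
  = -(115/131)    [12167 ≡ 115 mod 131]
  = (131/115)    [QR: both ≡ 3 mod 4, sign flips]
  = (16/115)    [131 ≡ 16 mod 115]
  = (1/115)    [115 ≡ 3 mod 8 ⇒ (2/115)^4 = +1]
  = 1    [(1/115) = 1]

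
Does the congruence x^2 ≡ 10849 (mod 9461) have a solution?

Reduce the numerator: 10849 ≡ 1388 (mod 9461), so (10849/9461) = (1388/9461).
Factor out 2: 1388 = 2^2·347. Since 9461 ≡ 5 (mod 8), (2/9461) = -1, and (2/9461)^2 = +1. Now have (347/9461).
9461 ≡ 1 (mod 4), so quadratic reciprocity gives (347/9461) = (9461/347). Reduce: 9461 ≡ 92 (mod 347). Now have (92/347).
Factor out 2: 92 = 2^2·23. Since 347 ≡ 3 (mod 8), (2/347) = -1, and (2/347)^2 = +1. Now have (23/347).
Both 23 ≡ 3 and 347 ≡ 3 (mod 4), so reciprocity gives (23/347) = -(347/23). Reduce: 347 ≡ 2 (mod 23). Now have -(2/23).
Factor out 2: 2 = 2. Since 23 ≡ 7 (mod 8), (2/23) = +1. Now have -(1/23).
(1/23) = 1. Collecting the sign factors: -1.
(10849/9461) = -1, and 9461 is prime, so 10849 is not a quadratic residue mod 9461.

no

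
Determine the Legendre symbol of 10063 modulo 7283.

1

Reduce the numerator: 10063 ≡ 2780 (mod 7283), so (10063|7283) = (2780|7283).
Factor out 2: 2780 = 2^2·695. Since 7283 ≡ 3 (mod 8), (2|7283) = -1, and (2|7283)^2 = +1. Now have (695|7283).
Both 695 ≡ 3 and 7283 ≡ 3 (mod 4), so reciprocity gives (695|7283) = -(7283|695). Reduce: 7283 ≡ 333 (mod 695). Now have -(333|695).
333 ≡ 1 (mod 4), so quadratic reciprocity gives (333|695) = (695|333). Reduce: 695 ≡ 29 (mod 333). Now have -(29|333).
29 ≡ 1 (mod 4), so quadratic reciprocity gives (29|333) = (333|29). Reduce: 333 ≡ 14 (mod 29). Now have -(14|29).
Factor out 2: 14 = 2·7. Since 29 ≡ 5 (mod 8), (2|29) = -1. Now have (7|29).
29 ≡ 1 (mod 4), so quadratic reciprocity gives (7|29) = (29|7). Reduce: 29 ≡ 1 (mod 7). Now have (1|7).
(1|7) = 1. Collecting the sign factors: 1.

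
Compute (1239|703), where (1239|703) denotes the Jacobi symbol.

Reduce the numerator: 1239 ≡ 536 (mod 703), so (1239|703) = (536|703).
Factor out 2: 536 = 2^3·67. Since 703 ≡ 7 (mod 8), (2|703) = +1, and (2|703)^3 = +1. Now have (67|703).
Both 67 ≡ 3 and 703 ≡ 3 (mod 4), so reciprocity gives (67|703) = -(703|67). Reduce: 703 ≡ 33 (mod 67). Now have -(33|67).
33 ≡ 1 (mod 4), so quadratic reciprocity gives (33|67) = (67|33). Reduce: 67 ≡ 1 (mod 33). Now have -(1|33).
(1|33) = 1. Collecting the sign factors: -1.

-1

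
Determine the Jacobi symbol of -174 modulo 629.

1

(-174/629)
  = (174/629)    [629 ≡ 1 mod 4 ⇒ (-1/629) = +1]
  = -(87/629)    [629 ≡ 5 mod 8 ⇒ (2/629) = -1]
  = -(629/87)    [QR: 629 ≡ 1 mod 4, sign kept]
  = -(20/87)    [629 ≡ 20 mod 87]
  = -(5/87)    [87 ≡ 7 mod 8 ⇒ (2/87)^2 = +1]
  = -(87/5)    [QR: 5 ≡ 1 mod 4, sign kept]
  = -(2/5)    [87 ≡ 2 mod 5]
  = (1/5)    [5 ≡ 5 mod 8 ⇒ (2/5) = -1]
  = 1    [(1/5) = 1]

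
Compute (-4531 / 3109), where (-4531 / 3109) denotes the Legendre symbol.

(-4531 / 3109)
  = (4531 / 3109)    [3109 ≡ 1 mod 4 ⇒ (-1 / 3109) = +1]
  = (1422 / 3109)    [4531 ≡ 1422 mod 3109]
  = -(711 / 3109)    [3109 ≡ 5 mod 8 ⇒ (2 / 3109) = -1]
  = -(3109 / 711)    [QR: 3109 ≡ 1 mod 4, sign kept]
  = -(265 / 711)    [3109 ≡ 265 mod 711]
  = -(711 / 265)    [QR: 265 ≡ 1 mod 4, sign kept]
  = -(181 / 265)    [711 ≡ 181 mod 265]
  = -(265 / 181)    [QR: 181 ≡ 1 mod 4, sign kept]
  = -(84 / 181)    [265 ≡ 84 mod 181]
  = -(21 / 181)    [181 ≡ 5 mod 8 ⇒ (2 / 181)^2 = +1]
  = -(181 / 21)    [QR: 21 ≡ 1 mod 4, sign kept]
  = -(13 / 21)    [181 ≡ 13 mod 21]
  = -(21 / 13)    [QR: 13 ≡ 1 mod 4, sign kept]
  = -(8 / 13)    [21 ≡ 8 mod 13]
  = (1 / 13)    [13 ≡ 5 mod 8 ⇒ (2 / 13)^3 = -1]
  = 1    [(1 / 13) = 1]

1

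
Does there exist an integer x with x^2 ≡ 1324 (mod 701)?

yes

(1324|701)
  = (623|701)    [1324 ≡ 623 mod 701]
  = (701|623)    [QR: 701 ≡ 1 mod 4, sign kept]
  = (78|623)    [701 ≡ 78 mod 623]
  = (39|623)    [623 ≡ 7 mod 8 ⇒ (2|623) = +1]
  = -(623|39)    [QR: both ≡ 3 mod 4, sign flips]
  = -(38|39)    [623 ≡ 38 mod 39]
  = -(19|39)    [39 ≡ 7 mod 8 ⇒ (2|39) = +1]
  = (39|19)    [QR: both ≡ 3 mod 4, sign flips]
  = (1|19)    [39 ≡ 1 mod 19]
  = 1    [(1|19) = 1]
(1324|701) = 1, and 701 is prime, so 1324 is a quadratic residue mod 701.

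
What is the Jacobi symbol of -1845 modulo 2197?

Pull out -1: (-1845 / 2197) = (-1 / 2197)·(1845 / 2197). Since 2197 ≡ 1 (mod 4), (-1 / 2197) = +1. Now have (1845 / 2197).
1845 ≡ 1 (mod 4), so quadratic reciprocity gives (1845 / 2197) = (2197 / 1845). Reduce: 2197 ≡ 352 (mod 1845). Now have (352 / 1845).
Factor out 2: 352 = 2^5·11. Since 1845 ≡ 5 (mod 8), (2 / 1845) = -1, and (2 / 1845)^5 = -1. Now have -(11 / 1845).
1845 ≡ 1 (mod 4), so quadratic reciprocity gives (11 / 1845) = (1845 / 11). Reduce: 1845 ≡ 8 (mod 11). Now have -(8 / 11).
Factor out 2: 8 = 2^3. Since 11 ≡ 3 (mod 8), (2 / 11) = -1, and (2 / 11)^3 = -1. Now have (1 / 11).
(1 / 11) = 1. Collecting the sign factors: 1.

1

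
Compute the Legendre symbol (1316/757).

(1316/757)
  = (559/757)    [1316 ≡ 559 mod 757]
  = (757/559)    [QR: 757 ≡ 1 mod 4, sign kept]
  = (198/559)    [757 ≡ 198 mod 559]
  = (99/559)    [559 ≡ 7 mod 8 ⇒ (2/559) = +1]
  = -(559/99)    [QR: both ≡ 3 mod 4, sign flips]
  = -(64/99)    [559 ≡ 64 mod 99]
  = -(1/99)    [99 ≡ 3 mod 8 ⇒ (2/99)^6 = +1]
  = -1    [(1/99) = 1]

-1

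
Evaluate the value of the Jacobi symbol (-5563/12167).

Reduce the numerator: -5563 ≡ 6604 (mod 12167), so (-5563/12167) = (6604/12167).
Factor out 2: 6604 = 2^2·1651. Since 12167 ≡ 7 (mod 8), (2/12167) = +1, and (2/12167)^2 = +1. Now have (1651/12167).
Both 1651 ≡ 3 and 12167 ≡ 3 (mod 4), so reciprocity gives (1651/12167) = -(12167/1651). Reduce: 12167 ≡ 610 (mod 1651). Now have -(610/1651).
Factor out 2: 610 = 2·305. Since 1651 ≡ 3 (mod 8), (2/1651) = -1. Now have (305/1651).
305 ≡ 1 (mod 4), so quadratic reciprocity gives (305/1651) = (1651/305). Reduce: 1651 ≡ 126 (mod 305). Now have (126/305).
Factor out 2: 126 = 2·63. Since 305 ≡ 1 (mod 8), (2/305) = +1. Now have (63/305).
305 ≡ 1 (mod 4), so quadratic reciprocity gives (63/305) = (305/63). Reduce: 305 ≡ 53 (mod 63). Now have (53/63).
53 ≡ 1 (mod 4), so quadratic reciprocity gives (53/63) = (63/53). Reduce: 63 ≡ 10 (mod 53). Now have (10/53).
Factor out 2: 10 = 2·5. Since 53 ≡ 5 (mod 8), (2/53) = -1. Now have -(5/53).
5 ≡ 1 (mod 4), so quadratic reciprocity gives (5/53) = (53/5). Reduce: 53 ≡ 3 (mod 5). Now have -(3/5).
5 ≡ 1 (mod 4), so quadratic reciprocity gives (3/5) = (5/3). Reduce: 5 ≡ 2 (mod 3). Now have -(2/3).
Factor out 2: 2 = 2. Since 3 ≡ 3 (mod 8), (2/3) = -1. Now have (1/3).
(1/3) = 1. Collecting the sign factors: 1.

1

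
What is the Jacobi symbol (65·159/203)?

1

By multiplicativity, (65·159/203) = (65/203)·(159/203).
First factor (65/203):
(65/203)
  = (203/65)    [QR: 65 ≡ 1 mod 4, sign kept]
  = (8/65)    [203 ≡ 8 mod 65]
  = (1/65)    [65 ≡ 1 mod 8 ⇒ (2/65)^3 = +1]
  = 1    [(1/65) = 1]
Second factor (159/203):
(159/203)
  = -(203/159)    [QR: both ≡ 3 mod 4, sign flips]
  = -(44/159)    [203 ≡ 44 mod 159]
  = -(11/159)    [159 ≡ 7 mod 8 ⇒ (2/159)^2 = +1]
  = (159/11)    [QR: both ≡ 3 mod 4, sign flips]
  = (5/11)    [159 ≡ 5 mod 11]
  = (11/5)    [QR: 5 ≡ 1 mod 4, sign kept]
  = (1/5)    [11 ≡ 1 mod 5]
  = 1    [(1/5) = 1]
Product: (1)·(1) = 1.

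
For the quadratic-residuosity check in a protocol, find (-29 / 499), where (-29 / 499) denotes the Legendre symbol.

Pull out -1: (-29 / 499) = (-1 / 499)·(29 / 499). Since 499 ≡ 3 (mod 4), (-1 / 499) = -1. Now have -(29 / 499).
29 ≡ 1 (mod 4), so quadratic reciprocity gives (29 / 499) = (499 / 29). Reduce: 499 ≡ 6 (mod 29). Now have -(6 / 29).
Factor out 2: 6 = 2·3. Since 29 ≡ 5 (mod 8), (2 / 29) = -1. Now have (3 / 29).
29 ≡ 1 (mod 4), so quadratic reciprocity gives (3 / 29) = (29 / 3). Reduce: 29 ≡ 2 (mod 3). Now have (2 / 3).
Factor out 2: 2 = 2. Since 3 ≡ 3 (mod 8), (2 / 3) = -1. Now have -(1 / 3).
(1 / 3) = 1. Collecting the sign factors: -1.

-1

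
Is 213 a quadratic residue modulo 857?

no

213 ≡ 1 (mod 4), so quadratic reciprocity gives (213/857) = (857/213). Reduce: 857 ≡ 5 (mod 213). Now have (5/213).
5 ≡ 1 (mod 4), so quadratic reciprocity gives (5/213) = (213/5). Reduce: 213 ≡ 3 (mod 5). Now have (3/5).
5 ≡ 1 (mod 4), so quadratic reciprocity gives (3/5) = (5/3). Reduce: 5 ≡ 2 (mod 3). Now have (2/3).
Factor out 2: 2 = 2. Since 3 ≡ 3 (mod 8), (2/3) = -1. Now have -(1/3).
(1/3) = 1. Collecting the sign factors: -1.
(213/857) = -1, and 857 is prime, so 213 is not a quadratic residue mod 857.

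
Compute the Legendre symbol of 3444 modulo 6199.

1

Factor out 2: 3444 = 2^2·861. Since 6199 ≡ 7 (mod 8), (2/6199) = +1, and (2/6199)^2 = +1. Now have (861/6199).
861 ≡ 1 (mod 4), so quadratic reciprocity gives (861/6199) = (6199/861). Reduce: 6199 ≡ 172 (mod 861). Now have (172/861).
Factor out 2: 172 = 2^2·43. Since 861 ≡ 5 (mod 8), (2/861) = -1, and (2/861)^2 = +1. Now have (43/861).
861 ≡ 1 (mod 4), so quadratic reciprocity gives (43/861) = (861/43). Reduce: 861 ≡ 1 (mod 43). Now have (1/43).
(1/43) = 1. Collecting the sign factors: 1.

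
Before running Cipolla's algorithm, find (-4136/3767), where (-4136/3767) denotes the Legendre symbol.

Reduce the numerator: -4136 ≡ 3398 (mod 3767), so (-4136/3767) = (3398/3767).
Factor out 2: 3398 = 2·1699. Since 3767 ≡ 7 (mod 8), (2/3767) = +1. Now have (1699/3767).
Both 1699 ≡ 3 and 3767 ≡ 3 (mod 4), so reciprocity gives (1699/3767) = -(3767/1699). Reduce: 3767 ≡ 369 (mod 1699). Now have -(369/1699).
369 ≡ 1 (mod 4), so quadratic reciprocity gives (369/1699) = (1699/369). Reduce: 1699 ≡ 223 (mod 369). Now have -(223/369).
369 ≡ 1 (mod 4), so quadratic reciprocity gives (223/369) = (369/223). Reduce: 369 ≡ 146 (mod 223). Now have -(146/223).
Factor out 2: 146 = 2·73. Since 223 ≡ 7 (mod 8), (2/223) = +1. Now have -(73/223).
73 ≡ 1 (mod 4), so quadratic reciprocity gives (73/223) = (223/73). Reduce: 223 ≡ 4 (mod 73). Now have -(4/73).
Factor out 2: 4 = 2^2. Since 73 ≡ 1 (mod 8), (2/73) = +1, and (2/73)^2 = +1. Now have -(1/73).
(1/73) = 1. Collecting the sign factors: -1.

-1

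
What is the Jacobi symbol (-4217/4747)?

(-4217/4747)
  = -(4217/4747)    [4747 ≡ 3 mod 4 ⇒ (-1/4747) = -1]
  = -(4747/4217)    [QR: 4217 ≡ 1 mod 4, sign kept]
  = -(530/4217)    [4747 ≡ 530 mod 4217]
  = -(265/4217)    [4217 ≡ 1 mod 8 ⇒ (2/4217) = +1]
  = -(4217/265)    [QR: 265 ≡ 1 mod 4, sign kept]
  = -(242/265)    [4217 ≡ 242 mod 265]
  = -(121/265)    [265 ≡ 1 mod 8 ⇒ (2/265) = +1]
  = -(265/121)    [QR: 121 ≡ 1 mod 4, sign kept]
  = -(23/121)    [265 ≡ 23 mod 121]
  = -(121/23)    [QR: 121 ≡ 1 mod 4, sign kept]
  = -(6/23)    [121 ≡ 6 mod 23]
  = -(3/23)    [23 ≡ 7 mod 8 ⇒ (2/23) = +1]
  = (23/3)    [QR: both ≡ 3 mod 4, sign flips]
  = (2/3)    [23 ≡ 2 mod 3]
  = -(1/3)    [3 ≡ 3 mod 8 ⇒ (2/3) = -1]
  = -1    [(1/3) = 1]

-1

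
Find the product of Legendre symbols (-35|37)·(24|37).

By multiplicativity, (-35·24|37) = (-35|37)·(24|37).
First factor (-35|37):
(-35|37)
  = (35|37)    [37 ≡ 1 mod 4 ⇒ (-1|37) = +1]
  = (37|35)    [QR: 37 ≡ 1 mod 4, sign kept]
  = (2|35)    [37 ≡ 2 mod 35]
  = -(1|35)    [35 ≡ 3 mod 8 ⇒ (2|35) = -1]
  = -1    [(1|35) = 1]
Second factor (24|37):
(24|37)
  = -(3|37)    [37 ≡ 5 mod 8 ⇒ (2|37)^3 = -1]
  = -(37|3)    [QR: 37 ≡ 1 mod 4, sign kept]
  = -(1|3)    [37 ≡ 1 mod 3]
  = -1    [(1|3) = 1]
Product: (-1)·(-1) = 1.

1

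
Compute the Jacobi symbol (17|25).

1

(17|25)
  = (25|17)    [QR: 17 ≡ 1 mod 4, sign kept]
  = (8|17)    [25 ≡ 8 mod 17]
  = (1|17)    [17 ≡ 1 mod 8 ⇒ (2|17)^3 = +1]
  = 1    [(1|17) = 1]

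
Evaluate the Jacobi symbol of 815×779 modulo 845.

0

By multiplicativity, (815·779/845) = (815/845)·(779/845).
First factor (815/845):
(815/845)
  = (845/815)    [QR: 845 ≡ 1 mod 4, sign kept]
  = (30/815)    [845 ≡ 30 mod 815]
  = (15/815)    [815 ≡ 7 mod 8 ⇒ (2/815) = +1]
  = -(815/15)    [QR: both ≡ 3 mod 4, sign flips]
  = -(5/15)    [815 ≡ 5 mod 15]
  = -(15/5)    [QR: 5 ≡ 1 mod 4, sign kept]
  = -(0/5)    [15 ≡ 0 mod 5]
  = 0    [numerator 0, gcd > 1]
Second factor (779/845):
(779/845)
  = (845/779)    [QR: 845 ≡ 1 mod 4, sign kept]
  = (66/779)    [845 ≡ 66 mod 779]
  = -(33/779)    [779 ≡ 3 mod 8 ⇒ (2/779) = -1]
  = -(779/33)    [QR: 33 ≡ 1 mod 4, sign kept]
  = -(20/33)    [779 ≡ 20 mod 33]
  = -(5/33)    [33 ≡ 1 mod 8 ⇒ (2/33)^2 = +1]
  = -(33/5)    [QR: 5 ≡ 1 mod 4, sign kept]
  = -(3/5)    [33 ≡ 3 mod 5]
  = -(5/3)    [QR: 5 ≡ 1 mod 4, sign kept]
  = -(2/3)    [5 ≡ 2 mod 3]
  = (1/3)    [3 ≡ 3 mod 8 ⇒ (2/3) = -1]
  = 1    [(1/3) = 1]
Product: (0)·(1) = 0.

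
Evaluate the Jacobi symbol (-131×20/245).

By multiplicativity, (-131·20/245) = (-131/245)·(20/245).
First factor (-131/245):
Pull out -1: (-131/245) = (-1/245)·(131/245). Since 245 ≡ 1 (mod 4), (-1/245) = +1. Now have (131/245).
245 ≡ 1 (mod 4), so quadratic reciprocity gives (131/245) = (245/131). Reduce: 245 ≡ 114 (mod 131). Now have (114/131).
Factor out 2: 114 = 2·57. Since 131 ≡ 3 (mod 8), (2/131) = -1. Now have -(57/131).
57 ≡ 1 (mod 4), so quadratic reciprocity gives (57/131) = (131/57). Reduce: 131 ≡ 17 (mod 57). Now have -(17/57).
17 ≡ 1 (mod 4), so quadratic reciprocity gives (17/57) = (57/17). Reduce: 57 ≡ 6 (mod 17). Now have -(6/17).
Factor out 2: 6 = 2·3. Since 17 ≡ 1 (mod 8), (2/17) = +1. Now have -(3/17).
17 ≡ 1 (mod 4), so quadratic reciprocity gives (3/17) = (17/3). Reduce: 17 ≡ 2 (mod 3). Now have -(2/3).
Factor out 2: 2 = 2. Since 3 ≡ 3 (mod 8), (2/3) = -1. Now have (1/3).
(1/3) = 1. Collecting the sign factors: 1.
Second factor (20/245):
Factor out 2: 20 = 2^2·5. Since 245 ≡ 5 (mod 8), (2/245) = -1, and (2/245)^2 = +1. Now have (5/245).
5 ≡ 1 (mod 4), so quadratic reciprocity gives (5/245) = (245/5). Reduce: 245 ≡ 0 (mod 5). Now have (0/5).
The numerator is now 0 with denominator 5 > 1: the symbol is 0.
Product: (1)·(0) = 0.

0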